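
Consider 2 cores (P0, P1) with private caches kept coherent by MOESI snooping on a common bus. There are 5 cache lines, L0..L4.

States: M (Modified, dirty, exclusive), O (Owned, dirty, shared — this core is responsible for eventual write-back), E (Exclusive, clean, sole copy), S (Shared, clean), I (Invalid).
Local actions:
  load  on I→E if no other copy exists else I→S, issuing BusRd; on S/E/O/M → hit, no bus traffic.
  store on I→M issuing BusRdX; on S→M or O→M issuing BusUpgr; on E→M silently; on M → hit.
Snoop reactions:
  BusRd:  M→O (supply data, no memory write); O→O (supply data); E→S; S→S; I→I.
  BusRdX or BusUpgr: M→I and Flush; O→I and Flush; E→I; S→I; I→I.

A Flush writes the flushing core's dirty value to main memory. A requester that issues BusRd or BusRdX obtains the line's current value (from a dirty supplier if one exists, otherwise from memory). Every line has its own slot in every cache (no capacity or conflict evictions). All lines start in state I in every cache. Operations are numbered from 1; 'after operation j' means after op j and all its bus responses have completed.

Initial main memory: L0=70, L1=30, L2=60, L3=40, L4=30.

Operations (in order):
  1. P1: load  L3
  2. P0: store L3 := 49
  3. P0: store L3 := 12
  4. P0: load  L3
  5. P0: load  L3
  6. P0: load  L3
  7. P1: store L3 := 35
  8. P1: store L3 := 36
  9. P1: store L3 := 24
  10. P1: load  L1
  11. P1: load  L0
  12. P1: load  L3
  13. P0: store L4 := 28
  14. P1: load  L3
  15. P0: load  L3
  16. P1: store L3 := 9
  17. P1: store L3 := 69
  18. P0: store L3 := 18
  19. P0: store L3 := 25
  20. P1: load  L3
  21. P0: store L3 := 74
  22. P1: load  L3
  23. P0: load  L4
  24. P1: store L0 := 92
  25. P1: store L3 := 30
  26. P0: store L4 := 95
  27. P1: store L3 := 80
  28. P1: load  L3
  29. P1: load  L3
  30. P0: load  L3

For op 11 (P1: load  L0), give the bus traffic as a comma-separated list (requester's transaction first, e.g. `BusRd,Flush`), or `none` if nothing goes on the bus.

  op1 P1: load  L3 → I/E on L3; bus BusRd; mem=40
  op2 P0: store L3 := 49 → M/I on L3; bus BusRdX; mem=40
  op3 P0: store L3 := 12 → M/I on L3; bus (none); mem=40
  op4 P0: load  L3 → M/I on L3; bus (none); mem=40
  op5 P0: load  L3 → M/I on L3; bus (none); mem=40
  op6 P0: load  L3 → M/I on L3; bus (none); mem=40
  op7 P1: store L3 := 35 → I/M on L3; bus BusRdX Flush; mem=12
  op8 P1: store L3 := 36 → I/M on L3; bus (none); mem=12
  op9 P1: store L3 := 24 → I/M on L3; bus (none); mem=12
  op10 P1: load  L1 → I/E on L1; bus BusRd; mem=30
  op11 P1: load  L0 → I/E on L0; bus BusRd; mem=70
  op12 P1: load  L3 → I/M on L3; bus (none); mem=12
  op13 P0: store L4 := 28 → M/I on L4; bus BusRdX; mem=30
  op14 P1: load  L3 → I/M on L3; bus (none); mem=12
  op15 P0: load  L3 → S/O on L3; bus BusRd; mem=12
  op16 P1: store L3 := 9 → I/M on L3; bus BusUpgr; mem=12
  op17 P1: store L3 := 69 → I/M on L3; bus (none); mem=12
  op18 P0: store L3 := 18 → M/I on L3; bus BusRdX Flush; mem=69
  op19 P0: store L3 := 25 → M/I on L3; bus (none); mem=69
  op20 P1: load  L3 → O/S on L3; bus BusRd; mem=69
  op21 P0: store L3 := 74 → M/I on L3; bus BusUpgr; mem=69
  op22 P1: load  L3 → O/S on L3; bus BusRd; mem=69
  op23 P0: load  L4 → M/I on L4; bus (none); mem=30
  op24 P1: store L0 := 92 → I/M on L0; bus (none); mem=70
  op25 P1: store L3 := 30 → I/M on L3; bus BusUpgr Flush; mem=74
  op26 P0: store L4 := 95 → M/I on L4; bus (none); mem=30
  op27 P1: store L3 := 80 → I/M on L3; bus (none); mem=74
  op28 P1: load  L3 → I/M on L3; bus (none); mem=74
  op29 P1: load  L3 → I/M on L3; bus (none); mem=74
  op30 P0: load  L3 → S/O on L3; bus BusRd; mem=74

bus = BusRd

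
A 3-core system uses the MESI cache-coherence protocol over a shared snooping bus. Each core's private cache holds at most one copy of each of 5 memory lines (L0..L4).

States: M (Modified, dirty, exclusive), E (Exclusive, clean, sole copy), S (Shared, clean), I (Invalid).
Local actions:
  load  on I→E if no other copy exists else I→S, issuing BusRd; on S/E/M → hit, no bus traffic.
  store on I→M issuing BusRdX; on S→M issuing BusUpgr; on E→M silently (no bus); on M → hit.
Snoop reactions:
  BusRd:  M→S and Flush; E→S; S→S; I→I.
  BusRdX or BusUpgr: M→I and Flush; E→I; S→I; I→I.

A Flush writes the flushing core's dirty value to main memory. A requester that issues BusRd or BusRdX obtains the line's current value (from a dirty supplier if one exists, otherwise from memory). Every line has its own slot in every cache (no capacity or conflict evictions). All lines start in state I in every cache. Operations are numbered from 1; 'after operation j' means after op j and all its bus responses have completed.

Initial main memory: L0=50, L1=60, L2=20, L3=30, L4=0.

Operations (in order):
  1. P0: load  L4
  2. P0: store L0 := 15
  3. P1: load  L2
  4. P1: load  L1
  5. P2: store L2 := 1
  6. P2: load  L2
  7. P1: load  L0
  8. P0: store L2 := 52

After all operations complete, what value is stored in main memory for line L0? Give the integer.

step 1: P0: load  L4  ⟶  EII  (L4)  txn=BusRd  M[L4]=0
step 2: P0: store L0 := 15  ⟶  MII  (L0)  txn=BusRdX  M[L0]=50
step 3: P1: load  L2  ⟶  IEI  (L2)  txn=BusRd  M[L2]=20
step 4: P1: load  L1  ⟶  IEI  (L1)  txn=BusRd  M[L1]=60
step 5: P2: store L2 := 1  ⟶  IIM  (L2)  txn=BusRdX  M[L2]=20
step 6: P2: load  L2  ⟶  IIM  (L2)  txn=∅  M[L2]=20
step 7: P1: load  L0  ⟶  SSI  (L0)  txn=BusRd+Flush  M[L0]=15
step 8: P0: store L2 := 52  ⟶  MII  (L2)  txn=BusRdX+Flush  M[L2]=1

memory[L0] = 15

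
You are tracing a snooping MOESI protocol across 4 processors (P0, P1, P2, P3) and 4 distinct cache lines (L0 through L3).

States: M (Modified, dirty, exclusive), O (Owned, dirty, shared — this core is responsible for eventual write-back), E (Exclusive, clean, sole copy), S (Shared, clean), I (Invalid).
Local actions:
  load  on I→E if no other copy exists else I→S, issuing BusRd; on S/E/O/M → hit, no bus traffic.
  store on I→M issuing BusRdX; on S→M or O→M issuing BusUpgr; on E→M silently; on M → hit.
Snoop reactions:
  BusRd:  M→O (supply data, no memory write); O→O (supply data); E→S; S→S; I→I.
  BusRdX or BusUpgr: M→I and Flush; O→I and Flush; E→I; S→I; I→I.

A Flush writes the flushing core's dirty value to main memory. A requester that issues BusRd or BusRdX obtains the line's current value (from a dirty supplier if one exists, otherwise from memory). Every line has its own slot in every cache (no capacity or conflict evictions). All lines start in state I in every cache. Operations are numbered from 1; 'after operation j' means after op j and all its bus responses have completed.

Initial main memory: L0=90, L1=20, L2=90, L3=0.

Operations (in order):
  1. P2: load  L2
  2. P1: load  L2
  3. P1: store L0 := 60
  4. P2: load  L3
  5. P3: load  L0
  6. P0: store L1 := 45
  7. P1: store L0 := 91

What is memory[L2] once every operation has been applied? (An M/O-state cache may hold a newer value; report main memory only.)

memory[L2] = 90

[1] P2: load  L2 | P0:I, P1:I, P2:E(90), P3:I | bus: BusRd
[2] P1: load  L2 | P0:I, P1:S(90), P2:S(90), P3:I | bus: BusRd
[3] P1: store L0 := 60 | P0:I, P1:M(60), P2:I, P3:I | bus: BusRdX
[4] P2: load  L3 | P0:I, P1:I, P2:E(0), P3:I | bus: BusRd
[5] P3: load  L0 | P0:I, P1:O(60), P2:I, P3:S(60) | bus: BusRd
[6] P0: store L1 := 45 | P0:M(45), P1:I, P2:I, P3:I | bus: BusRdX
[7] P1: store L0 := 91 | P0:I, P1:M(91), P2:I, P3:I | bus: BusUpgr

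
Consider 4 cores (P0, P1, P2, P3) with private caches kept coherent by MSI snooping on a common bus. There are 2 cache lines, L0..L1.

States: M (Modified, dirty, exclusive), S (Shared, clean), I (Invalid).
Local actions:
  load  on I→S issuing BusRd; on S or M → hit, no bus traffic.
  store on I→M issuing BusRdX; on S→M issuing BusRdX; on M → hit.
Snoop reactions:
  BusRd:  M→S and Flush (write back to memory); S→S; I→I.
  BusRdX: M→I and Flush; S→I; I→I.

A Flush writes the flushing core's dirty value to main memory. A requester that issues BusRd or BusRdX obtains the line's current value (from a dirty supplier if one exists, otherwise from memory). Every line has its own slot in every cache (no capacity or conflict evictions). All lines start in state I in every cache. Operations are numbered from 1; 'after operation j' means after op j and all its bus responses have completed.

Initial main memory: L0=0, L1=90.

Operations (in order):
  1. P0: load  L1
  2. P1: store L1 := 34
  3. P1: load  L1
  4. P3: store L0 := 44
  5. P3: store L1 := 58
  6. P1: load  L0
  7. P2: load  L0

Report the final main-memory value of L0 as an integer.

memory[L0] = 44

[1] P0: load  L1 | P0:S(90), P1:I, P2:I, P3:I | bus: BusRd
[2] P1: store L1 := 34 | P0:I, P1:M(34), P2:I, P3:I | bus: BusRdX
[3] P1: load  L1 | P0:I, P1:M(34), P2:I, P3:I | bus: none
[4] P3: store L0 := 44 | P0:I, P1:I, P2:I, P3:M(44) | bus: BusRdX
[5] P3: store L1 := 58 | P0:I, P1:I, P2:I, P3:M(58) | bus: BusRdX,Flush
[6] P1: load  L0 | P0:I, P1:S(44), P2:I, P3:S(44) | bus: BusRd,Flush
[7] P2: load  L0 | P0:I, P1:S(44), P2:S(44), P3:S(44) | bus: BusRd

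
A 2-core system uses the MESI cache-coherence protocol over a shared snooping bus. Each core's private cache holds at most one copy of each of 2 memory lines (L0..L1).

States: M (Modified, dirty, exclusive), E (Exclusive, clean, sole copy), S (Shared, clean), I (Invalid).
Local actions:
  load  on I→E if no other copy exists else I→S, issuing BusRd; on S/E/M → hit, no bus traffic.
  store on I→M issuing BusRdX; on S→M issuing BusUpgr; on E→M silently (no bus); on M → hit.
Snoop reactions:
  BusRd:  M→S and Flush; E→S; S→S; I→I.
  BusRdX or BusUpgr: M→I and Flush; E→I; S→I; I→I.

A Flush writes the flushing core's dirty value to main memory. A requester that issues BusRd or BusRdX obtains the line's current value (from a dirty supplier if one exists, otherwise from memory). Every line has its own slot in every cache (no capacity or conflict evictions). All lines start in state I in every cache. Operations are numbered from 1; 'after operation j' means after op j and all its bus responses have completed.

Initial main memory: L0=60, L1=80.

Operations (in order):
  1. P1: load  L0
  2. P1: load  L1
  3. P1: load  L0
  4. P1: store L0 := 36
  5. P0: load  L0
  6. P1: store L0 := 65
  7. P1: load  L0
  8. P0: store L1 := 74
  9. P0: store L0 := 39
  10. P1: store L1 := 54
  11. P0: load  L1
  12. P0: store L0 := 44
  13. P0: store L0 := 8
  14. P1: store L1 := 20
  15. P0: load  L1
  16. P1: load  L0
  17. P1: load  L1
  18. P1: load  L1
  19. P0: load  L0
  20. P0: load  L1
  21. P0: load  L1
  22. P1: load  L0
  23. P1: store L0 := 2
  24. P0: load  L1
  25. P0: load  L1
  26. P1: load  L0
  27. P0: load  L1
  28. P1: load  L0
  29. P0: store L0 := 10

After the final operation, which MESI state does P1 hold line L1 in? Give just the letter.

1. P1: load  L0  bus=[BusRd]  L0: P0=I P1=E  mem[L0]=60
2. P1: load  L1  bus=[BusRd]  L1: P0=I P1=E  mem[L1]=80
3. P1: load  L0  bus=[-]  L0: P0=I P1=E  mem[L0]=60
4. P1: store L0 := 36  bus=[-]  L0: P0=I P1=M  mem[L0]=60
5. P0: load  L0  bus=[BusRd,Flush]  L0: P0=S P1=S  mem[L0]=36
6. P1: store L0 := 65  bus=[BusUpgr]  L0: P0=I P1=M  mem[L0]=36
7. P1: load  L0  bus=[-]  L0: P0=I P1=M  mem[L0]=36
8. P0: store L1 := 74  bus=[BusRdX]  L1: P0=M P1=I  mem[L1]=80
9. P0: store L0 := 39  bus=[BusRdX,Flush]  L0: P0=M P1=I  mem[L0]=65
10. P1: store L1 := 54  bus=[BusRdX,Flush]  L1: P0=I P1=M  mem[L1]=74
11. P0: load  L1  bus=[BusRd,Flush]  L1: P0=S P1=S  mem[L1]=54
12. P0: store L0 := 44  bus=[-]  L0: P0=M P1=I  mem[L0]=65
13. P0: store L0 := 8  bus=[-]  L0: P0=M P1=I  mem[L0]=65
14. P1: store L1 := 20  bus=[BusUpgr]  L1: P0=I P1=M  mem[L1]=54
15. P0: load  L1  bus=[BusRd,Flush]  L1: P0=S P1=S  mem[L1]=20
16. P1: load  L0  bus=[BusRd,Flush]  L0: P0=S P1=S  mem[L0]=8
17. P1: load  L1  bus=[-]  L1: P0=S P1=S  mem[L1]=20
18. P1: load  L1  bus=[-]  L1: P0=S P1=S  mem[L1]=20
19. P0: load  L0  bus=[-]  L0: P0=S P1=S  mem[L0]=8
20. P0: load  L1  bus=[-]  L1: P0=S P1=S  mem[L1]=20
21. P0: load  L1  bus=[-]  L1: P0=S P1=S  mem[L1]=20
22. P1: load  L0  bus=[-]  L0: P0=S P1=S  mem[L0]=8
23. P1: store L0 := 2  bus=[BusUpgr]  L0: P0=I P1=M  mem[L0]=8
24. P0: load  L1  bus=[-]  L1: P0=S P1=S  mem[L1]=20
25. P0: load  L1  bus=[-]  L1: P0=S P1=S  mem[L1]=20
26. P1: load  L0  bus=[-]  L0: P0=I P1=M  mem[L0]=8
27. P0: load  L1  bus=[-]  L1: P0=S P1=S  mem[L1]=20
28. P1: load  L0  bus=[-]  L0: P0=I P1=M  mem[L0]=8
29. P0: store L0 := 10  bus=[BusRdX,Flush]  L0: P0=M P1=I  mem[L0]=2

state = S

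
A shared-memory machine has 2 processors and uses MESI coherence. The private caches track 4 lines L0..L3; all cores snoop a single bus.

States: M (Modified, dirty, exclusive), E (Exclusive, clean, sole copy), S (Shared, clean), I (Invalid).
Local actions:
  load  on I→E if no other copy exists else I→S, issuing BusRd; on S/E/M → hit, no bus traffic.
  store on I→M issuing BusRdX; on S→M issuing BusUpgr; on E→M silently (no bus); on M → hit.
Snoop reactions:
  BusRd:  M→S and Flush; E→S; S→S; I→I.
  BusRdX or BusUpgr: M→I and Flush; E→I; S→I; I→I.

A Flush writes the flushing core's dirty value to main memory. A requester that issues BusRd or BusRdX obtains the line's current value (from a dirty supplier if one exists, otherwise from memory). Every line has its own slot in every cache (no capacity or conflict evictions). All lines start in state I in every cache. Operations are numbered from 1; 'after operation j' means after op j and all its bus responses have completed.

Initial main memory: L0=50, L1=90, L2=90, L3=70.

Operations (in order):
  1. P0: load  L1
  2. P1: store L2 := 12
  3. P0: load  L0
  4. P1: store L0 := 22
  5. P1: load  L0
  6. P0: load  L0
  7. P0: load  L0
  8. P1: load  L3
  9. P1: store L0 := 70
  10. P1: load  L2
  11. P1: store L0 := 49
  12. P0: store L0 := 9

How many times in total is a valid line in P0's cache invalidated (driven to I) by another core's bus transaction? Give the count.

invalidations = 2

  op1 P0: load  L1 → E/I on L1; bus BusRd; mem=90
  op2 P1: store L2 := 12 → I/M on L2; bus BusRdX; mem=90
  op3 P0: load  L0 → E/I on L0; bus BusRd; mem=50
  op4 P1: store L0 := 22 → I/M on L0; bus BusRdX; mem=50
  op5 P1: load  L0 → I/M on L0; bus (none); mem=50
  op6 P0: load  L0 → S/S on L0; bus BusRd Flush; mem=22
  op7 P0: load  L0 → S/S on L0; bus (none); mem=22
  op8 P1: load  L3 → I/E on L3; bus BusRd; mem=70
  op9 P1: store L0 := 70 → I/M on L0; bus BusUpgr; mem=22
  op10 P1: load  L2 → I/M on L2; bus (none); mem=90
  op11 P1: store L0 := 49 → I/M on L0; bus (none); mem=22
  op12 P0: store L0 := 9 → M/I on L0; bus BusRdX Flush; mem=49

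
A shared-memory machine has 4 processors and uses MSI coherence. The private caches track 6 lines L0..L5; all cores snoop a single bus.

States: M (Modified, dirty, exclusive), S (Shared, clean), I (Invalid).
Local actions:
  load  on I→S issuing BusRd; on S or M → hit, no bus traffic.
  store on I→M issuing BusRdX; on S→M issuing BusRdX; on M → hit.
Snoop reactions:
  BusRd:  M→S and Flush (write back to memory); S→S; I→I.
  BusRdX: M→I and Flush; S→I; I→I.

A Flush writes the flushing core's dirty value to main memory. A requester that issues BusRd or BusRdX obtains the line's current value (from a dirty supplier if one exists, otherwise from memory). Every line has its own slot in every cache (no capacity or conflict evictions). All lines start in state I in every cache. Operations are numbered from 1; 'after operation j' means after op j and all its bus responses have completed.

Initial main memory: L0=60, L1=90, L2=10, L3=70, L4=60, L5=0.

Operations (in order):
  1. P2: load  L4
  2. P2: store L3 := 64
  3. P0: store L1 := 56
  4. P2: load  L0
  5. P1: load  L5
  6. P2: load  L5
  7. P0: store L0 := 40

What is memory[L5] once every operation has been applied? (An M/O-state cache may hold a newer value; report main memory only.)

step 1: P2: load  L4  ⟶  IISI  (L4)  txn=BusRd  M[L4]=60
step 2: P2: store L3 := 64  ⟶  IIMI  (L3)  txn=BusRdX  M[L3]=70
step 3: P0: store L1 := 56  ⟶  MIII  (L1)  txn=BusRdX  M[L1]=90
step 4: P2: load  L0  ⟶  IISI  (L0)  txn=BusRd  M[L0]=60
step 5: P1: load  L5  ⟶  ISII  (L5)  txn=BusRd  M[L5]=0
step 6: P2: load  L5  ⟶  ISSI  (L5)  txn=BusRd  M[L5]=0
step 7: P0: store L0 := 40  ⟶  MIII  (L0)  txn=BusRdX  M[L0]=60

memory[L5] = 0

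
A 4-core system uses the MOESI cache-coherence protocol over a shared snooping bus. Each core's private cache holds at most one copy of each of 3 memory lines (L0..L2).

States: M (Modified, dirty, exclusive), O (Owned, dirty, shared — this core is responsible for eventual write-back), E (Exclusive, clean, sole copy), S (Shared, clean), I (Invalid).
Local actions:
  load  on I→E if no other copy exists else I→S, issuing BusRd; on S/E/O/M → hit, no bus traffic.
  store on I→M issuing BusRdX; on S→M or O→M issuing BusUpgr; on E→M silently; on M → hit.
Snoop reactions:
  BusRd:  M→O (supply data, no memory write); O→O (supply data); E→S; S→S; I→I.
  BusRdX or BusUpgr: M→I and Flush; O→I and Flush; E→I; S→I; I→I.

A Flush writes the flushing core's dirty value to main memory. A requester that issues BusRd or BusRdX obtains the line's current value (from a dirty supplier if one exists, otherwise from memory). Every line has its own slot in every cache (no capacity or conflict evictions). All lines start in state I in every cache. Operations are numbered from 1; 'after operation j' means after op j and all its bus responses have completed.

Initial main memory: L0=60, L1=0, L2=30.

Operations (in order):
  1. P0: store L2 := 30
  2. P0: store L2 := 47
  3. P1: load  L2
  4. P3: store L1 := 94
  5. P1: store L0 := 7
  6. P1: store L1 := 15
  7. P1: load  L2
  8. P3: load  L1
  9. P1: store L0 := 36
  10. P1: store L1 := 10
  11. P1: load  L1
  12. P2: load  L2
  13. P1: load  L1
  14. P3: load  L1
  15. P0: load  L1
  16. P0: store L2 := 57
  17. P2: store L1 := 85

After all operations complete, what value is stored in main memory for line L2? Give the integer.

memory[L2] = 30

[1] P0: store L2 := 30 | P0:M(30), P1:I, P2:I, P3:I | bus: BusRdX
[2] P0: store L2 := 47 | P0:M(47), P1:I, P2:I, P3:I | bus: none
[3] P1: load  L2 | P0:O(47), P1:S(47), P2:I, P3:I | bus: BusRd
[4] P3: store L1 := 94 | P0:I, P1:I, P2:I, P3:M(94) | bus: BusRdX
[5] P1: store L0 := 7 | P0:I, P1:M(7), P2:I, P3:I | bus: BusRdX
[6] P1: store L1 := 15 | P0:I, P1:M(15), P2:I, P3:I | bus: BusRdX,Flush
[7] P1: load  L2 | P0:O(47), P1:S(47), P2:I, P3:I | bus: none
[8] P3: load  L1 | P0:I, P1:O(15), P2:I, P3:S(15) | bus: BusRd
[9] P1: store L0 := 36 | P0:I, P1:M(36), P2:I, P3:I | bus: none
[10] P1: store L1 := 10 | P0:I, P1:M(10), P2:I, P3:I | bus: BusUpgr
[11] P1: load  L1 | P0:I, P1:M(10), P2:I, P3:I | bus: none
[12] P2: load  L2 | P0:O(47), P1:S(47), P2:S(47), P3:I | bus: BusRd
[13] P1: load  L1 | P0:I, P1:M(10), P2:I, P3:I | bus: none
[14] P3: load  L1 | P0:I, P1:O(10), P2:I, P3:S(10) | bus: BusRd
[15] P0: load  L1 | P0:S(10), P1:O(10), P2:I, P3:S(10) | bus: BusRd
[16] P0: store L2 := 57 | P0:M(57), P1:I, P2:I, P3:I | bus: BusUpgr
[17] P2: store L1 := 85 | P0:I, P1:I, P2:M(85), P3:I | bus: BusRdX,Flush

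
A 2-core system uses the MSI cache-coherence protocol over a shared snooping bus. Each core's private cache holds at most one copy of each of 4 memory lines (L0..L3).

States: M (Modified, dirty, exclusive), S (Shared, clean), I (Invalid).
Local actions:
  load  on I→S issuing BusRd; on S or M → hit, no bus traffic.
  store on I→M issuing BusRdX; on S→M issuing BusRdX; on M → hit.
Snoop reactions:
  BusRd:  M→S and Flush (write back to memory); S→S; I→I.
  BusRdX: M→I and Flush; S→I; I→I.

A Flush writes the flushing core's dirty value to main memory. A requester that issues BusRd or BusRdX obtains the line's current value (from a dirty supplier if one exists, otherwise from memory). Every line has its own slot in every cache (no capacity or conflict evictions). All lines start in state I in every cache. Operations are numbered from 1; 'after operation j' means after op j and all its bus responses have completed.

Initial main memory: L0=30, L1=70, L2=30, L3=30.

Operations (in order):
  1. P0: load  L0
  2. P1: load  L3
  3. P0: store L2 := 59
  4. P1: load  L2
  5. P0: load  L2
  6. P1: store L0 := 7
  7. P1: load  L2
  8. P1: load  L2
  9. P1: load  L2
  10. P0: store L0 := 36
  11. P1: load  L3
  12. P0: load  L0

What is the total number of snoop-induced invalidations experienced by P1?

step 1: P0: load  L0  ⟶  SI  (L0)  txn=BusRd  M[L0]=30
step 2: P1: load  L3  ⟶  IS  (L3)  txn=BusRd  M[L3]=30
step 3: P0: store L2 := 59  ⟶  MI  (L2)  txn=BusRdX  M[L2]=30
step 4: P1: load  L2  ⟶  SS  (L2)  txn=BusRd+Flush  M[L2]=59
step 5: P0: load  L2  ⟶  SS  (L2)  txn=∅  M[L2]=59
step 6: P1: store L0 := 7  ⟶  IM  (L0)  txn=BusRdX  M[L0]=30
step 7: P1: load  L2  ⟶  SS  (L2)  txn=∅  M[L2]=59
step 8: P1: load  L2  ⟶  SS  (L2)  txn=∅  M[L2]=59
step 9: P1: load  L2  ⟶  SS  (L2)  txn=∅  M[L2]=59
step 10: P0: store L0 := 36  ⟶  MI  (L0)  txn=BusRdX+Flush  M[L0]=7
step 11: P1: load  L3  ⟶  IS  (L3)  txn=∅  M[L3]=30
step 12: P0: load  L0  ⟶  MI  (L0)  txn=∅  M[L0]=7

invalidations = 1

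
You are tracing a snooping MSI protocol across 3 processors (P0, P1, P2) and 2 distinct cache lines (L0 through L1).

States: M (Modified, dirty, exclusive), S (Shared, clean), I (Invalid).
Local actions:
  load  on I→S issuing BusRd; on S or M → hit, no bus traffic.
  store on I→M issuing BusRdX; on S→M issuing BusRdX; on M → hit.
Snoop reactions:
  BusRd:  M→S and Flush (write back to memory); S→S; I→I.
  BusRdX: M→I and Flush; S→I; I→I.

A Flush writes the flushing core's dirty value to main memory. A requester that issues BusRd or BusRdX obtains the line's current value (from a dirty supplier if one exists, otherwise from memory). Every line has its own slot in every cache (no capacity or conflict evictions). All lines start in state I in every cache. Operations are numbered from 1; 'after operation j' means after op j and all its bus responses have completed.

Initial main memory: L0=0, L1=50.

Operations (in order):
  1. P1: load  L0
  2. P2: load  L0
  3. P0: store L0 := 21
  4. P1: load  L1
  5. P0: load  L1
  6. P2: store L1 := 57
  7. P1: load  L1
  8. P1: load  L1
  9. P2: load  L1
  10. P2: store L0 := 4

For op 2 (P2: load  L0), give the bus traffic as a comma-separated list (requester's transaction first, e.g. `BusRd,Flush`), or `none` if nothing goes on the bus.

[1] P1: load  L0 | P0:I, P1:S(0), P2:I | bus: BusRd
[2] P2: load  L0 | P0:I, P1:S(0), P2:S(0) | bus: BusRd
[3] P0: store L0 := 21 | P0:M(21), P1:I, P2:I | bus: BusRdX
[4] P1: load  L1 | P0:I, P1:S(50), P2:I | bus: BusRd
[5] P0: load  L1 | P0:S(50), P1:S(50), P2:I | bus: BusRd
[6] P2: store L1 := 57 | P0:I, P1:I, P2:M(57) | bus: BusRdX
[7] P1: load  L1 | P0:I, P1:S(57), P2:S(57) | bus: BusRd,Flush
[8] P1: load  L1 | P0:I, P1:S(57), P2:S(57) | bus: none
[9] P2: load  L1 | P0:I, P1:S(57), P2:S(57) | bus: none
[10] P2: store L0 := 4 | P0:I, P1:I, P2:M(4) | bus: BusRdX,Flush

bus = BusRd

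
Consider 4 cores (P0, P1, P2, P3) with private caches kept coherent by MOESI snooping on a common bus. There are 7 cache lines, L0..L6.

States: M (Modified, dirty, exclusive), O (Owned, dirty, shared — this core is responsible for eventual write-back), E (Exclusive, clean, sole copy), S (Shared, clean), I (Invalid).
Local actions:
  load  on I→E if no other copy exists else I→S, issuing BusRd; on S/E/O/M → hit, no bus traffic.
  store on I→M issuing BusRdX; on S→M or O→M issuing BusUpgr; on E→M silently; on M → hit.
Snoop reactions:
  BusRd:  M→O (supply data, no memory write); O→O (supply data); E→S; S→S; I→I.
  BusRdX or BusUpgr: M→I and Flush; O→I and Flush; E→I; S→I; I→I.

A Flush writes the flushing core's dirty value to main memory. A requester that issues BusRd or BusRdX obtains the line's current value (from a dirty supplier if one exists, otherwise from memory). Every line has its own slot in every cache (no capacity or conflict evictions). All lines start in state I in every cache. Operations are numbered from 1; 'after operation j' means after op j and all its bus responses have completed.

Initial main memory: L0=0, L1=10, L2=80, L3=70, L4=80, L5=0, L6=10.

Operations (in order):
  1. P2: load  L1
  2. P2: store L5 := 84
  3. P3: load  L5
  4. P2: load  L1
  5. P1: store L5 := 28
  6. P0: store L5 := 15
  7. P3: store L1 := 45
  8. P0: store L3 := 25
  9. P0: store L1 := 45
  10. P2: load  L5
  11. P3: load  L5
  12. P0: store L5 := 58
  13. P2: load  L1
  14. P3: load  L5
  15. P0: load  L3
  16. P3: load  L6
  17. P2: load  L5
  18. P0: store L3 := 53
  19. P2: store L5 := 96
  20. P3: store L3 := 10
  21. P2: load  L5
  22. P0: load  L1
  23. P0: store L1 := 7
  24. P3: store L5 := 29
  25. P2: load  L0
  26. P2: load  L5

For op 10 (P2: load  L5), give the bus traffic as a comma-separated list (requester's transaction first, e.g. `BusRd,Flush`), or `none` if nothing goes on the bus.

step 1: P2: load  L1  ⟶  IIEI  (L1)  txn=BusRd  M[L1]=10
step 2: P2: store L5 := 84  ⟶  IIMI  (L5)  txn=BusRdX  M[L5]=0
step 3: P3: load  L5  ⟶  IIOS  (L5)  txn=BusRd  M[L5]=0
step 4: P2: load  L1  ⟶  IIEI  (L1)  txn=∅  M[L1]=10
step 5: P1: store L5 := 28  ⟶  IMII  (L5)  txn=BusRdX+Flush  M[L5]=84
step 6: P0: store L5 := 15  ⟶  MIII  (L5)  txn=BusRdX+Flush  M[L5]=28
step 7: P3: store L1 := 45  ⟶  IIIM  (L1)  txn=BusRdX  M[L1]=10
step 8: P0: store L3 := 25  ⟶  MIII  (L3)  txn=BusRdX  M[L3]=70
step 9: P0: store L1 := 45  ⟶  MIII  (L1)  txn=BusRdX+Flush  M[L1]=45
step 10: P2: load  L5  ⟶  OISI  (L5)  txn=BusRd  M[L5]=28
step 11: P3: load  L5  ⟶  OISS  (L5)  txn=BusRd  M[L5]=28
step 12: P0: store L5 := 58  ⟶  MIII  (L5)  txn=BusUpgr  M[L5]=28
step 13: P2: load  L1  ⟶  OISI  (L1)  txn=BusRd  M[L1]=45
step 14: P3: load  L5  ⟶  OIIS  (L5)  txn=BusRd  M[L5]=28
step 15: P0: load  L3  ⟶  MIII  (L3)  txn=∅  M[L3]=70
step 16: P3: load  L6  ⟶  IIIE  (L6)  txn=BusRd  M[L6]=10
step 17: P2: load  L5  ⟶  OISS  (L5)  txn=BusRd  M[L5]=28
step 18: P0: store L3 := 53  ⟶  MIII  (L3)  txn=∅  M[L3]=70
step 19: P2: store L5 := 96  ⟶  IIMI  (L5)  txn=BusUpgr+Flush  M[L5]=58
step 20: P3: store L3 := 10  ⟶  IIIM  (L3)  txn=BusRdX+Flush  M[L3]=53
step 21: P2: load  L5  ⟶  IIMI  (L5)  txn=∅  M[L5]=58
step 22: P0: load  L1  ⟶  OISI  (L1)  txn=∅  M[L1]=45
step 23: P0: store L1 := 7  ⟶  MIII  (L1)  txn=BusUpgr  M[L1]=45
step 24: P3: store L5 := 29  ⟶  IIIM  (L5)  txn=BusRdX+Flush  M[L5]=96
step 25: P2: load  L0  ⟶  IIEI  (L0)  txn=BusRd  M[L0]=0
step 26: P2: load  L5  ⟶  IISO  (L5)  txn=BusRd  M[L5]=96

bus = BusRd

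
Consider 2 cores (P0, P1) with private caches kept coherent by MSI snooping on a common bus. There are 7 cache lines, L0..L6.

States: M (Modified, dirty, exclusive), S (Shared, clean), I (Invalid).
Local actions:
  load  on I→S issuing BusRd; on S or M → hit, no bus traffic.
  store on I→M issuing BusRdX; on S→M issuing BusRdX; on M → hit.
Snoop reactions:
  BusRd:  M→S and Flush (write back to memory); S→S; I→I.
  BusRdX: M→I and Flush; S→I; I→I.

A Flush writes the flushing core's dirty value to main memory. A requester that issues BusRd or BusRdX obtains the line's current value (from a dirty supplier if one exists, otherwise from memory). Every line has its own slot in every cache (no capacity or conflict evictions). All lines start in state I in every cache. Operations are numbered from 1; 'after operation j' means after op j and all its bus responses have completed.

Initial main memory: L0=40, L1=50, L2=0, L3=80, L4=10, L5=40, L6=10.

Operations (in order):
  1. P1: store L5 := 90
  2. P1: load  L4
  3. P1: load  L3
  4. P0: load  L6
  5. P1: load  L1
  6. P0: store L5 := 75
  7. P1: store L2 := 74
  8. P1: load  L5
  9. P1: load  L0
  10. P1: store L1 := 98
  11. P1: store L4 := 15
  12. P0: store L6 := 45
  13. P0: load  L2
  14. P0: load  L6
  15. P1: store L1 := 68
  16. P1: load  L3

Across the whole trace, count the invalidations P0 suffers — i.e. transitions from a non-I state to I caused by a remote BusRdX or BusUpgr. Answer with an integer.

1. P1: store L5 := 90  bus=[BusRdX]  L5: P0=I P1=M  mem[L5]=40
2. P1: load  L4  bus=[BusRd]  L4: P0=I P1=S  mem[L4]=10
3. P1: load  L3  bus=[BusRd]  L3: P0=I P1=S  mem[L3]=80
4. P0: load  L6  bus=[BusRd]  L6: P0=S P1=I  mem[L6]=10
5. P1: load  L1  bus=[BusRd]  L1: P0=I P1=S  mem[L1]=50
6. P0: store L5 := 75  bus=[BusRdX,Flush]  L5: P0=M P1=I  mem[L5]=90
7. P1: store L2 := 74  bus=[BusRdX]  L2: P0=I P1=M  mem[L2]=0
8. P1: load  L5  bus=[BusRd,Flush]  L5: P0=S P1=S  mem[L5]=75
9. P1: load  L0  bus=[BusRd]  L0: P0=I P1=S  mem[L0]=40
10. P1: store L1 := 98  bus=[BusRdX]  L1: P0=I P1=M  mem[L1]=50
11. P1: store L4 := 15  bus=[BusRdX]  L4: P0=I P1=M  mem[L4]=10
12. P0: store L6 := 45  bus=[BusRdX]  L6: P0=M P1=I  mem[L6]=10
13. P0: load  L2  bus=[BusRd,Flush]  L2: P0=S P1=S  mem[L2]=74
14. P0: load  L6  bus=[-]  L6: P0=M P1=I  mem[L6]=10
15. P1: store L1 := 68  bus=[-]  L1: P0=I P1=M  mem[L1]=50
16. P1: load  L3  bus=[-]  L3: P0=I P1=S  mem[L3]=80

invalidations = 0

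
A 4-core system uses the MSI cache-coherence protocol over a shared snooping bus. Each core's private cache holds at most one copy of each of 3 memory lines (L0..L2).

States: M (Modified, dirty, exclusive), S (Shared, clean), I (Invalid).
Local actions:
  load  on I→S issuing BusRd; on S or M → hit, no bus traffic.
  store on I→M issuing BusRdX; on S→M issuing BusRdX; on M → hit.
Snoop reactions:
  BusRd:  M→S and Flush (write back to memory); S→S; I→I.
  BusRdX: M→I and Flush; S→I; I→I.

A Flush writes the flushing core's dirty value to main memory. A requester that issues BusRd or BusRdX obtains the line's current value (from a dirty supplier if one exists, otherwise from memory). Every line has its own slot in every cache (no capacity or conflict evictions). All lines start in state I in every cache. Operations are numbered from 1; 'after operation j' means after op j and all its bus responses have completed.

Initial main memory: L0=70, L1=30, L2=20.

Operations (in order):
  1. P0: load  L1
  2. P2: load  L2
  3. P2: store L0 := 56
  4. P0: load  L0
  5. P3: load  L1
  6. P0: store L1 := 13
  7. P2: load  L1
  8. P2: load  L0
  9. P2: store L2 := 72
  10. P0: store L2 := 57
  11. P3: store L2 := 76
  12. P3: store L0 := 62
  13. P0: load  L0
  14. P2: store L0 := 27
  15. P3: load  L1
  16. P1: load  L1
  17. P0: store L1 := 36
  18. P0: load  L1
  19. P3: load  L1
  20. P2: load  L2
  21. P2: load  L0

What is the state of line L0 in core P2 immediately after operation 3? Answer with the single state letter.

state = M

1. P0: load  L1  bus=[BusRd]  L1: P0=S P1=I P2=I P3=I  mem[L1]=30
2. P2: load  L2  bus=[BusRd]  L2: P0=I P1=I P2=S P3=I  mem[L2]=20
3. P2: store L0 := 56  bus=[BusRdX]  L0: P0=I P1=I P2=M P3=I  mem[L0]=70
4. P0: load  L0  bus=[BusRd,Flush]  L0: P0=S P1=I P2=S P3=I  mem[L0]=56
5. P3: load  L1  bus=[BusRd]  L1: P0=S P1=I P2=I P3=S  mem[L1]=30
6. P0: store L1 := 13  bus=[BusRdX]  L1: P0=M P1=I P2=I P3=I  mem[L1]=30
7. P2: load  L1  bus=[BusRd,Flush]  L1: P0=S P1=I P2=S P3=I  mem[L1]=13
8. P2: load  L0  bus=[-]  L0: P0=S P1=I P2=S P3=I  mem[L0]=56
9. P2: store L2 := 72  bus=[BusRdX]  L2: P0=I P1=I P2=M P3=I  mem[L2]=20
10. P0: store L2 := 57  bus=[BusRdX,Flush]  L2: P0=M P1=I P2=I P3=I  mem[L2]=72
11. P3: store L2 := 76  bus=[BusRdX,Flush]  L2: P0=I P1=I P2=I P3=M  mem[L2]=57
12. P3: store L0 := 62  bus=[BusRdX]  L0: P0=I P1=I P2=I P3=M  mem[L0]=56
13. P0: load  L0  bus=[BusRd,Flush]  L0: P0=S P1=I P2=I P3=S  mem[L0]=62
14. P2: store L0 := 27  bus=[BusRdX]  L0: P0=I P1=I P2=M P3=I  mem[L0]=62
15. P3: load  L1  bus=[BusRd]  L1: P0=S P1=I P2=S P3=S  mem[L1]=13
16. P1: load  L1  bus=[BusRd]  L1: P0=S P1=S P2=S P3=S  mem[L1]=13
17. P0: store L1 := 36  bus=[BusRdX]  L1: P0=M P1=I P2=I P3=I  mem[L1]=13
18. P0: load  L1  bus=[-]  L1: P0=M P1=I P2=I P3=I  mem[L1]=13
19. P3: load  L1  bus=[BusRd,Flush]  L1: P0=S P1=I P2=I P3=S  mem[L1]=36
20. P2: load  L2  bus=[BusRd,Flush]  L2: P0=I P1=I P2=S P3=S  mem[L2]=76
21. P2: load  L0  bus=[-]  L0: P0=I P1=I P2=M P3=I  mem[L0]=62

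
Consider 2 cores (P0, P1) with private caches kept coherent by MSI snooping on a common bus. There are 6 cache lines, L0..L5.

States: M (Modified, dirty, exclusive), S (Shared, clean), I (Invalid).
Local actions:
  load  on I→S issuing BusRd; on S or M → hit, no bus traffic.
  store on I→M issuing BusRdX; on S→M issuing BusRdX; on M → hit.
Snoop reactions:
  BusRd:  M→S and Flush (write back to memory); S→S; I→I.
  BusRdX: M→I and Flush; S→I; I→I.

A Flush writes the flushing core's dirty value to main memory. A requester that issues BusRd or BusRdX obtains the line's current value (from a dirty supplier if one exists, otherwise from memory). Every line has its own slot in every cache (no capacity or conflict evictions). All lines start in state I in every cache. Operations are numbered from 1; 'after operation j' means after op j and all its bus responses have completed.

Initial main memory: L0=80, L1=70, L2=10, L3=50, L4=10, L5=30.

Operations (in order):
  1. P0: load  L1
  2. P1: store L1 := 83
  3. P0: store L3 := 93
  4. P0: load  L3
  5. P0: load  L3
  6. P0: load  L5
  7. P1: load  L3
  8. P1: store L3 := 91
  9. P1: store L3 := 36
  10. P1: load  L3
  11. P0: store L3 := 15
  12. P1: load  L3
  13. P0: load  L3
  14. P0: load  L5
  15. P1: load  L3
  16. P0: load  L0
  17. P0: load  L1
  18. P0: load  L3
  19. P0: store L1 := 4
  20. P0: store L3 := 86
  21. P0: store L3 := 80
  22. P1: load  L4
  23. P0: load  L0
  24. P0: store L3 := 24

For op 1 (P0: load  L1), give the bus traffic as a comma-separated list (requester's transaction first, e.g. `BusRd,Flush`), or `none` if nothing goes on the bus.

bus = BusRd

  op1 P0: load  L1 → S/I on L1; bus BusRd; mem=70
  op2 P1: store L1 := 83 → I/M on L1; bus BusRdX; mem=70
  op3 P0: store L3 := 93 → M/I on L3; bus BusRdX; mem=50
  op4 P0: load  L3 → M/I on L3; bus (none); mem=50
  op5 P0: load  L3 → M/I on L3; bus (none); mem=50
  op6 P0: load  L5 → S/I on L5; bus BusRd; mem=30
  op7 P1: load  L3 → S/S on L3; bus BusRd Flush; mem=93
  op8 P1: store L3 := 91 → I/M on L3; bus BusRdX; mem=93
  op9 P1: store L3 := 36 → I/M on L3; bus (none); mem=93
  op10 P1: load  L3 → I/M on L3; bus (none); mem=93
  op11 P0: store L3 := 15 → M/I on L3; bus BusRdX Flush; mem=36
  op12 P1: load  L3 → S/S on L3; bus BusRd Flush; mem=15
  op13 P0: load  L3 → S/S on L3; bus (none); mem=15
  op14 P0: load  L5 → S/I on L5; bus (none); mem=30
  op15 P1: load  L3 → S/S on L3; bus (none); mem=15
  op16 P0: load  L0 → S/I on L0; bus BusRd; mem=80
  op17 P0: load  L1 → S/S on L1; bus BusRd Flush; mem=83
  op18 P0: load  L3 → S/S on L3; bus (none); mem=15
  op19 P0: store L1 := 4 → M/I on L1; bus BusRdX; mem=83
  op20 P0: store L3 := 86 → M/I on L3; bus BusRdX; mem=15
  op21 P0: store L3 := 80 → M/I on L3; bus (none); mem=15
  op22 P1: load  L4 → I/S on L4; bus BusRd; mem=10
  op23 P0: load  L0 → S/I on L0; bus (none); mem=80
  op24 P0: store L3 := 24 → M/I on L3; bus (none); mem=15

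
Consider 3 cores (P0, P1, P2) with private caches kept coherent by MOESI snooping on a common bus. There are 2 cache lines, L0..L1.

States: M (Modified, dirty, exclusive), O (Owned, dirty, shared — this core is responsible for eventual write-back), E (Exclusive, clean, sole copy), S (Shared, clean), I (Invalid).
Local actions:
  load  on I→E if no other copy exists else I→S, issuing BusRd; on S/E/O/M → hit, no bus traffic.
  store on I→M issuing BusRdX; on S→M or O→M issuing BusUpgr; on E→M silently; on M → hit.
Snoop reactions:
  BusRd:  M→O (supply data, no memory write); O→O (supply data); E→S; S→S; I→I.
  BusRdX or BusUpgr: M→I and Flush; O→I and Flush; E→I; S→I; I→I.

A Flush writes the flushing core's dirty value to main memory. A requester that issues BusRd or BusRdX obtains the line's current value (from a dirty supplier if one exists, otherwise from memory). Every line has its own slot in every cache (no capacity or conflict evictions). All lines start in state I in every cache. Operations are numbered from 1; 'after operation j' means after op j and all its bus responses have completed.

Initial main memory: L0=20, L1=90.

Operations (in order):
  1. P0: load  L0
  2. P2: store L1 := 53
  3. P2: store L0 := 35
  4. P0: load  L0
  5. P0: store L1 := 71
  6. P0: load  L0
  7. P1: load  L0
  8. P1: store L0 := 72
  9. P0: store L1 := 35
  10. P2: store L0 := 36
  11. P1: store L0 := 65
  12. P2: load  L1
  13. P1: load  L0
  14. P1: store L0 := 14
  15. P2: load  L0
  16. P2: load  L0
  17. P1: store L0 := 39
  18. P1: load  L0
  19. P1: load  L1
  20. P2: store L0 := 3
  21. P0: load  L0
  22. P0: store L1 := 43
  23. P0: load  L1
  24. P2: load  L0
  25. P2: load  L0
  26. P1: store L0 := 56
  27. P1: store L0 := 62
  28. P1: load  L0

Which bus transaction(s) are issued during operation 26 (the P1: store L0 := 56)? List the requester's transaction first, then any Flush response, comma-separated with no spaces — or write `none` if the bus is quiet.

1. P0: load  L0  bus=[BusRd]  L0: P0=E P1=I P2=I  mem[L0]=20
2. P2: store L1 := 53  bus=[BusRdX]  L1: P0=I P1=I P2=M  mem[L1]=90
3. P2: store L0 := 35  bus=[BusRdX]  L0: P0=I P1=I P2=M  mem[L0]=20
4. P0: load  L0  bus=[BusRd]  L0: P0=S P1=I P2=O  mem[L0]=20
5. P0: store L1 := 71  bus=[BusRdX,Flush]  L1: P0=M P1=I P2=I  mem[L1]=53
6. P0: load  L0  bus=[-]  L0: P0=S P1=I P2=O  mem[L0]=20
7. P1: load  L0  bus=[BusRd]  L0: P0=S P1=S P2=O  mem[L0]=20
8. P1: store L0 := 72  bus=[BusUpgr,Flush]  L0: P0=I P1=M P2=I  mem[L0]=35
9. P0: store L1 := 35  bus=[-]  L1: P0=M P1=I P2=I  mem[L1]=53
10. P2: store L0 := 36  bus=[BusRdX,Flush]  L0: P0=I P1=I P2=M  mem[L0]=72
11. P1: store L0 := 65  bus=[BusRdX,Flush]  L0: P0=I P1=M P2=I  mem[L0]=36
12. P2: load  L1  bus=[BusRd]  L1: P0=O P1=I P2=S  mem[L1]=53
13. P1: load  L0  bus=[-]  L0: P0=I P1=M P2=I  mem[L0]=36
14. P1: store L0 := 14  bus=[-]  L0: P0=I P1=M P2=I  mem[L0]=36
15. P2: load  L0  bus=[BusRd]  L0: P0=I P1=O P2=S  mem[L0]=36
16. P2: load  L0  bus=[-]  L0: P0=I P1=O P2=S  mem[L0]=36
17. P1: store L0 := 39  bus=[BusUpgr]  L0: P0=I P1=M P2=I  mem[L0]=36
18. P1: load  L0  bus=[-]  L0: P0=I P1=M P2=I  mem[L0]=36
19. P1: load  L1  bus=[BusRd]  L1: P0=O P1=S P2=S  mem[L1]=53
20. P2: store L0 := 3  bus=[BusRdX,Flush]  L0: P0=I P1=I P2=M  mem[L0]=39
21. P0: load  L0  bus=[BusRd]  L0: P0=S P1=I P2=O  mem[L0]=39
22. P0: store L1 := 43  bus=[BusUpgr]  L1: P0=M P1=I P2=I  mem[L1]=53
23. P0: load  L1  bus=[-]  L1: P0=M P1=I P2=I  mem[L1]=53
24. P2: load  L0  bus=[-]  L0: P0=S P1=I P2=O  mem[L0]=39
25. P2: load  L0  bus=[-]  L0: P0=S P1=I P2=O  mem[L0]=39
26. P1: store L0 := 56  bus=[BusRdX,Flush]  L0: P0=I P1=M P2=I  mem[L0]=3
27. P1: store L0 := 62  bus=[-]  L0: P0=I P1=M P2=I  mem[L0]=3
28. P1: load  L0  bus=[-]  L0: P0=I P1=M P2=I  mem[L0]=3

bus = BusRdX,Flush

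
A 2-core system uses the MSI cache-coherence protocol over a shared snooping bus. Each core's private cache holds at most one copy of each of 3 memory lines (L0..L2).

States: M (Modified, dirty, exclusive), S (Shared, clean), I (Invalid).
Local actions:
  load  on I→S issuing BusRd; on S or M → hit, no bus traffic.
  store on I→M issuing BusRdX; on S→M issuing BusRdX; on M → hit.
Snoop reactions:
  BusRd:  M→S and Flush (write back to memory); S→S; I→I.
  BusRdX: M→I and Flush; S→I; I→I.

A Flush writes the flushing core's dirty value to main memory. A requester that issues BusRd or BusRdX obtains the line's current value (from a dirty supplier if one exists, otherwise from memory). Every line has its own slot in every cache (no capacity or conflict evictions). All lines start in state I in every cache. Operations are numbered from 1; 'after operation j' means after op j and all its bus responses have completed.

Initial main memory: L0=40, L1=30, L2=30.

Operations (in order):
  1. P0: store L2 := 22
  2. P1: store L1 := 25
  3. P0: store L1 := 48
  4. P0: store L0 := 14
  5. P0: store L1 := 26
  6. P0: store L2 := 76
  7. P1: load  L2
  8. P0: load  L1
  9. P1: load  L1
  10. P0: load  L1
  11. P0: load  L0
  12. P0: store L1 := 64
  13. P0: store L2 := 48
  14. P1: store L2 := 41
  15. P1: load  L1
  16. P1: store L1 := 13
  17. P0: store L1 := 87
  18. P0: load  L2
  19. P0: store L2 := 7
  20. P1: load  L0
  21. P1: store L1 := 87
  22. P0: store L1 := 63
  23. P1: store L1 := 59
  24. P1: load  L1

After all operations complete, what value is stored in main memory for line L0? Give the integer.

step 1: P0: store L2 := 22  ⟶  MI  (L2)  txn=BusRdX  M[L2]=30
step 2: P1: store L1 := 25  ⟶  IM  (L1)  txn=BusRdX  M[L1]=30
step 3: P0: store L1 := 48  ⟶  MI  (L1)  txn=BusRdX+Flush  M[L1]=25
step 4: P0: store L0 := 14  ⟶  MI  (L0)  txn=BusRdX  M[L0]=40
step 5: P0: store L1 := 26  ⟶  MI  (L1)  txn=∅  M[L1]=25
step 6: P0: store L2 := 76  ⟶  MI  (L2)  txn=∅  M[L2]=30
step 7: P1: load  L2  ⟶  SS  (L2)  txn=BusRd+Flush  M[L2]=76
step 8: P0: load  L1  ⟶  MI  (L1)  txn=∅  M[L1]=25
step 9: P1: load  L1  ⟶  SS  (L1)  txn=BusRd+Flush  M[L1]=26
step 10: P0: load  L1  ⟶  SS  (L1)  txn=∅  M[L1]=26
step 11: P0: load  L0  ⟶  MI  (L0)  txn=∅  M[L0]=40
step 12: P0: store L1 := 64  ⟶  MI  (L1)  txn=BusRdX  M[L1]=26
step 13: P0: store L2 := 48  ⟶  MI  (L2)  txn=BusRdX  M[L2]=76
step 14: P1: store L2 := 41  ⟶  IM  (L2)  txn=BusRdX+Flush  M[L2]=48
step 15: P1: load  L1  ⟶  SS  (L1)  txn=BusRd+Flush  M[L1]=64
step 16: P1: store L1 := 13  ⟶  IM  (L1)  txn=BusRdX  M[L1]=64
step 17: P0: store L1 := 87  ⟶  MI  (L1)  txn=BusRdX+Flush  M[L1]=13
step 18: P0: load  L2  ⟶  SS  (L2)  txn=BusRd+Flush  M[L2]=41
step 19: P0: store L2 := 7  ⟶  MI  (L2)  txn=BusRdX  M[L2]=41
step 20: P1: load  L0  ⟶  SS  (L0)  txn=BusRd+Flush  M[L0]=14
step 21: P1: store L1 := 87  ⟶  IM  (L1)  txn=BusRdX+Flush  M[L1]=87
step 22: P0: store L1 := 63  ⟶  MI  (L1)  txn=BusRdX+Flush  M[L1]=87
step 23: P1: store L1 := 59  ⟶  IM  (L1)  txn=BusRdX+Flush  M[L1]=63
step 24: P1: load  L1  ⟶  IM  (L1)  txn=∅  M[L1]=63

memory[L0] = 14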